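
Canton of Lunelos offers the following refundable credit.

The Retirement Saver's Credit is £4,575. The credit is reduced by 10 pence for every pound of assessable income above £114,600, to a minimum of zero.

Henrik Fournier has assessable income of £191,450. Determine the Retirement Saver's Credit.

£0

Retirement Saver's Credit: 10% of the £76,850 excess over £114,600 is £7,685 ≥ base, so the credit is £0.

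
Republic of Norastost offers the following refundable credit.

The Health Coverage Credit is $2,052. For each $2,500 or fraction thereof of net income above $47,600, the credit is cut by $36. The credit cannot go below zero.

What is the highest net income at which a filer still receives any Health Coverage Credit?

After 56 increments the reduction is 56 × $36 = $2,016, leaving $36; one more increment wipes it out. Increment 56 ends at excess 56 × $2,500 = $140,000, so the highest qualifying income is $47,600 + $140,000 = $187,600.

$187,600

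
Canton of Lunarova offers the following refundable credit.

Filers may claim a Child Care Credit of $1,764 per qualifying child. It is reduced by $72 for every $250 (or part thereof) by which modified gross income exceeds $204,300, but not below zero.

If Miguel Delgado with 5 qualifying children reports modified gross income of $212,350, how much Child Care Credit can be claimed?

Child Care Credit: base = 5 × $1,764 = $8,820. income exceeds $204,300 by $8,050, which is 33 full-or-partial $250 increments; reduction = 33 × $72 = $2,376, leaving $6,444.

$6,444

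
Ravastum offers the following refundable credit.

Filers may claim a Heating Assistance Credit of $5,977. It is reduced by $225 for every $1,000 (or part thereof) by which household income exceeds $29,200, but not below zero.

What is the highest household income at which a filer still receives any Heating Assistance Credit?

After 26 increments the reduction is 26 × $225 = $5,850, leaving $127; one more increment wipes it out. Increment 26 ends at excess 26 × $1,000 = $26,000, so the highest qualifying income is $29,200 + $26,000 = $55,200.

$55,200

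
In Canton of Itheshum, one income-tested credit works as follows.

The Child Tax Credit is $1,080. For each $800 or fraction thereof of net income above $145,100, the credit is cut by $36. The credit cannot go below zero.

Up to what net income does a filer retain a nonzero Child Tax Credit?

$168,300

After 29 increments the reduction is 29 × $36 = $1,044, leaving $36; one more increment wipes it out. Increment 29 ends at excess 29 × $800 = $23,200, so the highest qualifying income is $145,100 + $23,200 = $168,300.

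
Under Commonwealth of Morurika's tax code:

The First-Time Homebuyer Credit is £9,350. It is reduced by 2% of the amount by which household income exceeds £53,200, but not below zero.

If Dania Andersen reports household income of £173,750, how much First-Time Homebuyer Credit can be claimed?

First-Time Homebuyer Credit: 2% of the £120,550 excess over £53,200 is £2,411; credit = £9,350 − £2,411 = £6,939.

£6,939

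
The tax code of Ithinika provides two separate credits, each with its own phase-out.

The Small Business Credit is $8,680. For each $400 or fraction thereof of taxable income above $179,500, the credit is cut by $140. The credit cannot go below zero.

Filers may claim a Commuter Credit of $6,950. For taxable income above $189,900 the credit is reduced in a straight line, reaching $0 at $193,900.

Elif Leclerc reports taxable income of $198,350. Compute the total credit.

Small Business Credit: income exceeds $179,500 by $18,850, which is 48 full-or-partial $400 increments; reduction = 48 × $140 = $6,720, leaving $1,960.
Commuter Credit: $198,350 is at or above $193,900, so the credit is $0.
Total: $1,960 + $0 = $1,960.

$1,960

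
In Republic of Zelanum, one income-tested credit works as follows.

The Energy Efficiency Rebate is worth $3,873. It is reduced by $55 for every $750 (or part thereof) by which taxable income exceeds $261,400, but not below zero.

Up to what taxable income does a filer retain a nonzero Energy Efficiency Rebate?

After 70 increments the reduction is 70 × $55 = $3,850, leaving $23; one more increment wipes it out. Increment 70 ends at excess 70 × $750 = $52,500, so the highest qualifying income is $261,400 + $52,500 = $313,900.

$313,900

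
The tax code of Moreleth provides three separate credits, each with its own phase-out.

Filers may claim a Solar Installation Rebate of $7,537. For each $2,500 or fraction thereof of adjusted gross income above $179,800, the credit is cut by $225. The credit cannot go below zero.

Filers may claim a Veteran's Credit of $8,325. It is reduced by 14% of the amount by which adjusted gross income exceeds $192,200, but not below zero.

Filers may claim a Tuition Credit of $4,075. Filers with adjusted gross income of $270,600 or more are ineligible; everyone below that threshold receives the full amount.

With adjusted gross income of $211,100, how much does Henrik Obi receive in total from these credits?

$14,366

Solar Installation Rebate: income exceeds $179,800 by $31,300, which is 13 full-or-partial $2,500 increments; reduction = 13 × $225 = $2,925, leaving $4,612.
Veteran's Credit: 14% of the $18,900 excess over $192,200 is $2,646; credit = $8,325 − $2,646 = $5,679.
Tuition Credit: $211,100 is below the $270,600 cutoff, so the full $4,075 applies.
Total: $4,612 + $5,679 + $4,075 = $14,366.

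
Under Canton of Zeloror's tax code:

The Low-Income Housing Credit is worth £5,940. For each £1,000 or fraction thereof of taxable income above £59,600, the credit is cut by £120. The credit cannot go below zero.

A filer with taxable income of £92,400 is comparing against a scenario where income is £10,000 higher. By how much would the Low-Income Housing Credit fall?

At £92,400 — income exceeds £59,600 by £32,800, which is 33 full-or-partial £1,000 increments; reduction = 33 × £120 = £3,960, leaving £1,980.
At £102,400 — income exceeds £59,600 by £42,800, which is 43 full-or-partial £1,000 increments; reduction = 43 × £120 = £5,160, leaving £780.
Lost: £1,980 − £780 = £1,200.

£1,200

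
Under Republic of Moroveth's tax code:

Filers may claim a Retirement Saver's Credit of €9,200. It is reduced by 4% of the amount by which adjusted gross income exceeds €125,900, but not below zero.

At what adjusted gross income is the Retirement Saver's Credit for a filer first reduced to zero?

€355,900

The credit falls by 4% of each euro above €125,900, so it reaches zero when the excess is €9,200 / 4% = €230,000: income = €125,900 + €230,000 = €355,900.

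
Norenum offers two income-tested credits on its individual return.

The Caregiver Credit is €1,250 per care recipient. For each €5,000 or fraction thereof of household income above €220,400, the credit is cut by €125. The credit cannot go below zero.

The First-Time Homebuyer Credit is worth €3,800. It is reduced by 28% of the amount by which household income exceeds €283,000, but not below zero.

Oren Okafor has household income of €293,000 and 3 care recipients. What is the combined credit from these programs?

Caregiver Credit: base = 3 × €1,250 = €3,750. income exceeds €220,400 by €72,600, which is 15 full-or-partial €5,000 increments; reduction = 15 × €125 = €1,875, leaving €1,875.
First-Time Homebuyer Credit: 28% of the €10,000 excess over €283,000 is €2,800; credit = €3,800 − €2,800 = €1,000.
Total: €1,875 + €1,000 = €2,875.

€2,875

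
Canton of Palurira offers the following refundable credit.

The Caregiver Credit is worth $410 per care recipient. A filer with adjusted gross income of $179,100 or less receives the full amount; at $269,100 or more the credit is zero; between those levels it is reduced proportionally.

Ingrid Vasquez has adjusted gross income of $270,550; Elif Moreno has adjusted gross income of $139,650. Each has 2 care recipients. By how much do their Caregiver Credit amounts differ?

Ingrid ($270,550): Caregiver Credit: base = 2 × $410 = $820. $270,550 is at or above $269,100, so the credit is $0.
Elif ($139,650): Caregiver Credit: base = 2 × $410 = $820. $139,650 is at or below the $179,100 threshold, so the full $820 applies.
Difference: |$0 − $820| = $820.

$820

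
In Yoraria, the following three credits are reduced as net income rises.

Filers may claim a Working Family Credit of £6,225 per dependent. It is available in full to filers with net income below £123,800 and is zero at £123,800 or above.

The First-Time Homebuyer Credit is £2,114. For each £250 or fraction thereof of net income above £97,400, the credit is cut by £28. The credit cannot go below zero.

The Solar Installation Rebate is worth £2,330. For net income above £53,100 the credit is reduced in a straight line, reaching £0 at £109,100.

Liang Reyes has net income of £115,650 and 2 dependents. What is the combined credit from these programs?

£12,520

Working Family Credit: base = 2 × £6,225 = £12,450. £115,650 is below the £123,800 cutoff, so the full £12,450 applies.
First-Time Homebuyer Credit: income exceeds £97,400 by £18,250, which is 73 full-or-partial £250 increments; reduction = 73 × £28 = £2,044, leaving £70.
Solar Installation Rebate: £115,650 is at or above £109,100, so the credit is £0.
Total: £12,450 + £70 + £0 = £12,520.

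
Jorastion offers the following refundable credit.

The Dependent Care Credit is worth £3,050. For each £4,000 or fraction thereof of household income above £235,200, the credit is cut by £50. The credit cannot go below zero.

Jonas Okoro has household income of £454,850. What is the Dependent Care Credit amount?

£300

Dependent Care Credit: income exceeds £235,200 by £219,650, which is 55 full-or-partial £4,000 increments; reduction = 55 × £50 = £2,750, leaving £300.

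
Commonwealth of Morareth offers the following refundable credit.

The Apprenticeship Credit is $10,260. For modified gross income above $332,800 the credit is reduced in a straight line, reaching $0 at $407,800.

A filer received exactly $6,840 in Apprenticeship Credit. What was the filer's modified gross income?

$6,840 is 6,840/10,260 of the full $10,260, so 3,420/10,260 of the $75,000 range has been used: income = $332,800 + $75,000 × 3,420/10,260 = $357,800.

$357,800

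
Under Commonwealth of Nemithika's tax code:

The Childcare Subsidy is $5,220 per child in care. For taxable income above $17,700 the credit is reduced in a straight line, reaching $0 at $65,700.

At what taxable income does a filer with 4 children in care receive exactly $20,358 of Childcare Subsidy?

$18,900

Full credit = 4 × $5,220 = $20,880.
$20,358 is 20,358/20,880 of the full $20,880, so 522/20,880 of the $48,000 range has been used: income = $17,700 + $48,000 × 522/20,880 = $18,900.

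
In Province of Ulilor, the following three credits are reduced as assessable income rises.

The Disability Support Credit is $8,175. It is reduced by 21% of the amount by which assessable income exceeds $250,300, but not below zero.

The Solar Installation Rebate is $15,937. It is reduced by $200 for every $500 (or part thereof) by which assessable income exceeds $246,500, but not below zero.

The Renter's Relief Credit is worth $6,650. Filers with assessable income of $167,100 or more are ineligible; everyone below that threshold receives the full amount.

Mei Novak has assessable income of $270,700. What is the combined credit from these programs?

$10,028

Disability Support Credit: 21% of the $20,400 excess over $250,300 is $4,284; credit = $8,175 − $4,284 = $3,891.
Solar Installation Rebate: income exceeds $246,500 by $24,200, which is 49 full-or-partial $500 increments; reduction = 49 × $200 = $9,800, leaving $6,137.
Renter's Relief Credit: $270,700 meets or exceeds the $167,100 cutoff, so the credit is $0.
Total: $3,891 + $6,137 + $0 = $10,028.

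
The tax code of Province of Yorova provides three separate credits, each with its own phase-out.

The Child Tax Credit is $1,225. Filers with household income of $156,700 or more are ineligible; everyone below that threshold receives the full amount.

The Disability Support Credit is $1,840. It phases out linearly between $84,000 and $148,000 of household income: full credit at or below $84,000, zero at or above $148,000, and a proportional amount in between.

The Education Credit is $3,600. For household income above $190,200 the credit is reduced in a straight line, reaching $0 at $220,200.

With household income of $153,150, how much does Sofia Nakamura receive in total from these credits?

$4,825

Child Tax Credit: $153,150 is below the $156,700 cutoff, so the full $1,225 applies.
Disability Support Credit: $153,150 is at or above $148,000, so the credit is $0.
Education Credit: $153,150 is at or below the $190,200 threshold, so the full $3,600 applies.
Total: $1,225 + $0 + $3,600 = $4,825.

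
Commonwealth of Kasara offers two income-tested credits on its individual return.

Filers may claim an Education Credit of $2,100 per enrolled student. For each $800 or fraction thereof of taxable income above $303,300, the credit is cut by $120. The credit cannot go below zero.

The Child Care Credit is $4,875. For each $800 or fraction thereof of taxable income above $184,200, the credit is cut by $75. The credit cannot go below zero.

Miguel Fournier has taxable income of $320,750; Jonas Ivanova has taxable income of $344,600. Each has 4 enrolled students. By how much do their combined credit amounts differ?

Miguel ($320,750): Education Credit: base = 4 × $2,100 = $8,400. income exceeds $303,300 by $17,450, which is 22 full-or-partial $800 increments; reduction = 22 × $120 = $2,640, leaving $5,760. Child Care Credit: income exceeds $184,200 by $136,550 → 171 increments × $75 = $12,825 ≥ base, so the credit is $0. total $5,760 + $0 = $5,760
Jonas ($344,600): Education Credit: base = 4 × $2,100 = $8,400. income exceeds $303,300 by $41,300, which is 52 full-or-partial $800 increments; reduction = 52 × $120 = $6,240, leaving $2,160. Child Care Credit: income exceeds $184,200 by $160,400 → 201 increments × $75 = $15,075 ≥ base, so the credit is $0. total $2,160 + $0 = $2,160
Difference: |$5,760 − $2,160| = $3,600.

$3,600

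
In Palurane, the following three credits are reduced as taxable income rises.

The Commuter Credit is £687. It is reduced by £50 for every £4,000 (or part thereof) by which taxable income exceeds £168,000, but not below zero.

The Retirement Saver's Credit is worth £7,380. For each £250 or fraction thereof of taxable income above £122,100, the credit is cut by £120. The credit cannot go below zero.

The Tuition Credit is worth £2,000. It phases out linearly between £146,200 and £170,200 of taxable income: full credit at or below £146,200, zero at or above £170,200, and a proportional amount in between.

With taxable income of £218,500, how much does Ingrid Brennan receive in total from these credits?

£37

Commuter Credit: income exceeds £168,000 by £50,500, which is 13 full-or-partial £4,000 increments; reduction = 13 × £50 = £650, leaving £37.
Retirement Saver's Credit: income exceeds £122,100 by £96,400 → 386 increments × £120 = £46,320 ≥ base, so the credit is £0.
Tuition Credit: £218,500 is at or above £170,200, so the credit is £0.
Total: £37 + £0 + £0 = £37.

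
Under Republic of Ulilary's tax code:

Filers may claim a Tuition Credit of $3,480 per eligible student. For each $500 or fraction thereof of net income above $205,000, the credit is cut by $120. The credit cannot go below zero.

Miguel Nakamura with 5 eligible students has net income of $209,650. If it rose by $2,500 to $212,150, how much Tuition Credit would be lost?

At $209,650 — base = 5 × $3,480 = $17,400. income exceeds $205,000 by $4,650, which is 10 full-or-partial $500 increments; reduction = 10 × $120 = $1,200, leaving $16,200.
At $212,150 — base = 5 × $3,480 = $17,400. income exceeds $205,000 by $7,150, which is 15 full-or-partial $500 increments; reduction = 15 × $120 = $1,800, leaving $15,600.
Lost: $16,200 − $15,600 = $600.

$600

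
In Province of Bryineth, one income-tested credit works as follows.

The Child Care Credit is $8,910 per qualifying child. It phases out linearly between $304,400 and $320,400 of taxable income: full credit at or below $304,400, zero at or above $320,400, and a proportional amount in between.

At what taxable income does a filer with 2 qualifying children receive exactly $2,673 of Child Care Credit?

Full credit = 2 × $8,910 = $17,820.
$2,673 is 2,673/17,820 of the full $17,820, so 15,147/17,820 of the $16,000 range has been used: income = $304,400 + $16,000 × 15,147/17,820 = $318,000.

$318,000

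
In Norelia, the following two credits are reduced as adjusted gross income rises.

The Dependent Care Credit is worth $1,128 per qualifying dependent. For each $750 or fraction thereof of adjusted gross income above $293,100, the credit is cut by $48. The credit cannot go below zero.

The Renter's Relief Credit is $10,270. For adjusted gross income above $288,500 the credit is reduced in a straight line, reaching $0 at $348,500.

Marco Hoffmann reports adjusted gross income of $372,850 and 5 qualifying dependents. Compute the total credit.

Dependent Care Credit: base = 5 × $1,128 = $5,640. income exceeds $293,100 by $79,750, which is 107 full-or-partial $750 increments; reduction = 107 × $48 = $5,136, leaving $504.
Renter's Relief Credit: $372,850 is at or above $348,500, so the credit is $0.
Total: $504 + $0 = $504.

$504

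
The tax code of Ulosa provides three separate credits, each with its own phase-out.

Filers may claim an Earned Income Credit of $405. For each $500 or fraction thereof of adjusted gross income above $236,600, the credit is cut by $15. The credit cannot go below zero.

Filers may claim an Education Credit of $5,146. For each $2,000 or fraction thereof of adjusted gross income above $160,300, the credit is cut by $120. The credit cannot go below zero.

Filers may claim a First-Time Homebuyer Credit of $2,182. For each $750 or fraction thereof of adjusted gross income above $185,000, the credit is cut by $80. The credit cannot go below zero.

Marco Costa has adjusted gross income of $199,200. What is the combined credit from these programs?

Earned Income Credit: $199,200 is at or below the $236,600 threshold, so the full $405 applies.
Education Credit: income exceeds $160,300 by $38,900, which is 20 full-or-partial $2,000 increments; reduction = 20 × $120 = $2,400, leaving $2,746.
First-Time Homebuyer Credit: income exceeds $185,000 by $14,200, which is 19 full-or-partial $750 increments; reduction = 19 × $80 = $1,520, leaving $662.
Total: $405 + $2,746 + $662 = $3,813.

$3,813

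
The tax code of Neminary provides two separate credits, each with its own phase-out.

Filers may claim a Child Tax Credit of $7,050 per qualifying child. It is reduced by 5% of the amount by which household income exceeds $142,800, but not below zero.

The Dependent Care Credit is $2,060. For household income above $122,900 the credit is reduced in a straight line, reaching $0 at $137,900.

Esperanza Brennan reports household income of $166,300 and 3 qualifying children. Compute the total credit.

Child Tax Credit: base = 3 × $7,050 = $21,150. 5% of the $23,500 excess over $142,800 is $1,175; credit = $21,150 − $1,175 = $19,975.
Dependent Care Credit: $166,300 is at or above $137,900, so the credit is $0.
Total: $19,975 + $0 = $19,975.

$19,975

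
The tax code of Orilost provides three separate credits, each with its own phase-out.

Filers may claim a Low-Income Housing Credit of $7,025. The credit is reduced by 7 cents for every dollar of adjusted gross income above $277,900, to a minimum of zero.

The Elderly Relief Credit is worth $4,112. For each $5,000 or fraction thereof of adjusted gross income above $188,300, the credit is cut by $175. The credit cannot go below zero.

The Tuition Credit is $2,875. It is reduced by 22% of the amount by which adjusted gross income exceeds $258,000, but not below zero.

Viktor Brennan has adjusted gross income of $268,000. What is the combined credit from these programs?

$9,012

Low-Income Housing Credit: $268,000 is at or below the $277,900 threshold, so the full $7,025 applies.
Elderly Relief Credit: income exceeds $188,300 by $79,700, which is 16 full-or-partial $5,000 increments; reduction = 16 × $175 = $2,800, leaving $1,312.
Tuition Credit: 22% of the $10,000 excess over $258,000 is $2,200; credit = $2,875 − $2,200 = $675.
Total: $7,025 + $1,312 + $675 = $9,012.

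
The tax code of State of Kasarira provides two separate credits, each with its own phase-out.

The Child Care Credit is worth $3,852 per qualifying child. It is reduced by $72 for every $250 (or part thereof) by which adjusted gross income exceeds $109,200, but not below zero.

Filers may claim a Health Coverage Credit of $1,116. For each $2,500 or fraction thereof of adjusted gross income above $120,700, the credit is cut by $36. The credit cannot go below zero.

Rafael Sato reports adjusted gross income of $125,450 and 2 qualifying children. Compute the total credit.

$4,068

Child Care Credit: base = 2 × $3,852 = $7,704. income exceeds $109,200 by $16,250, which is 65 full-or-partial $250 increments; reduction = 65 × $72 = $4,680, leaving $3,024.
Health Coverage Credit: income exceeds $120,700 by $4,750, which is 2 full-or-partial $2,500 increments; reduction = 2 × $36 = $72, leaving $1,044.
Total: $3,024 + $1,044 = $4,068.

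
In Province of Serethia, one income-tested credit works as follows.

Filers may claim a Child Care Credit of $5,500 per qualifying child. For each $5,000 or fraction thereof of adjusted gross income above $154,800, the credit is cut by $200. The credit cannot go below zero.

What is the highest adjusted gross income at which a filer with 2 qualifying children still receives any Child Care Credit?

$424,800

Full credit = 2 × $5,500 = $11,000.
After 54 increments the reduction is 54 × $200 = $10,800, leaving $200; one more increment wipes it out. Increment 54 ends at excess 54 × $5,000 = $270,000, so the highest qualifying income is $154,800 + $270,000 = $424,800.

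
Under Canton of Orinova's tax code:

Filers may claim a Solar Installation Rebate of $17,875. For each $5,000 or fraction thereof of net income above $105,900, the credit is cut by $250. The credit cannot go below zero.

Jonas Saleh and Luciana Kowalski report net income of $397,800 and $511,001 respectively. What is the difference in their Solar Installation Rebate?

$3,125

Jonas ($397,800): Solar Installation Rebate: income exceeds $105,900 by $291,900, which is 59 full-or-partial $5,000 increments; reduction = 59 × $250 = $14,750, leaving $3,125.
Luciana ($511,001): Solar Installation Rebate: income exceeds $105,900 by $405,101 → 82 increments × $250 = $20,500 ≥ base, so the credit is $0.
Difference: |$3,125 − $0| = $3,125.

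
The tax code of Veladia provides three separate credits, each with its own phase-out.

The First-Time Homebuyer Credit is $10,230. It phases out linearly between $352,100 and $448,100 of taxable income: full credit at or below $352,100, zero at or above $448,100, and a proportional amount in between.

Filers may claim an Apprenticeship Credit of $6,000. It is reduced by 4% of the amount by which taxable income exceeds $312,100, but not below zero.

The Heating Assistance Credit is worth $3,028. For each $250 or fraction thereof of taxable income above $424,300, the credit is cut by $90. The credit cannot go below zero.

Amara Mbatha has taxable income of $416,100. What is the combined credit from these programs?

$8,278

First-Time Homebuyer Credit: $416,100 is $64,000 into a $96,000 phase-out range, leaving 32,000/96,000 of the credit: $10,230 × 32,000/96,000 = $3,410.
Apprenticeship Credit: 4% of the $104,000 excess over $312,100 is $4,160; credit = $6,000 − $4,160 = $1,840.
Heating Assistance Credit: $416,100 is at or below the $424,300 threshold, so the full $3,028 applies.
Total: $3,410 + $1,840 + $3,028 = $8,278.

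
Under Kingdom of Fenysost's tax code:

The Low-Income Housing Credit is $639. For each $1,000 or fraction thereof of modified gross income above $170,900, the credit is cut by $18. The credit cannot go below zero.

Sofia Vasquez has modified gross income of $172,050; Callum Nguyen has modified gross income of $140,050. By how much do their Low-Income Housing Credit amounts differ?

$36

Sofia ($172,050): Low-Income Housing Credit: income exceeds $170,900 by $1,150, which is 2 full-or-partial $1,000 increments; reduction = 2 × $18 = $36, leaving $603.
Callum ($140,050): Low-Income Housing Credit: $140,050 is at or below the $170,900 threshold, so the full $639 applies.
Difference: |$603 − $639| = $36.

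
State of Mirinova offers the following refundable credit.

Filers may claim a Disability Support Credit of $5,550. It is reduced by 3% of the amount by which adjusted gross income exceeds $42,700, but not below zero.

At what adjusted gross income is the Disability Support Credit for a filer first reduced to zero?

The credit falls by 3% of each dollar above $42,700, so it reaches zero when the excess is $5,550 / 3% = $185,000: income = $42,700 + $185,000 = $227,700.

$227,700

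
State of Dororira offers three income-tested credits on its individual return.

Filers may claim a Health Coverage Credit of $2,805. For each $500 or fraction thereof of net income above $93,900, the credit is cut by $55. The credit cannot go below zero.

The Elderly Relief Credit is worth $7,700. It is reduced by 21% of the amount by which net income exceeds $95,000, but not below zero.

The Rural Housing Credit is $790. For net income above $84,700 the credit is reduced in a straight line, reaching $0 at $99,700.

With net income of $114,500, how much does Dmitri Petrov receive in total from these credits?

$4,100

Health Coverage Credit: income exceeds $93,900 by $20,600, which is 42 full-or-partial $500 increments; reduction = 42 × $55 = $2,310, leaving $495.
Elderly Relief Credit: 21% of the $19,500 excess over $95,000 is $4,095; credit = $7,700 − $4,095 = $3,605.
Rural Housing Credit: $114,500 is at or above $99,700, so the credit is $0.
Total: $495 + $3,605 + $0 = $4,100.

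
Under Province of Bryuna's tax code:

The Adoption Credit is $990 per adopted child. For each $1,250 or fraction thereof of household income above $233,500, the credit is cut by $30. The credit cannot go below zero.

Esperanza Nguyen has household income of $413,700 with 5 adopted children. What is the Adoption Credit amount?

$600

Adoption Credit: base = 5 × $990 = $4,950. income exceeds $233,500 by $180,200, which is 145 full-or-partial $1,250 increments; reduction = 145 × $30 = $4,350, leaving $600.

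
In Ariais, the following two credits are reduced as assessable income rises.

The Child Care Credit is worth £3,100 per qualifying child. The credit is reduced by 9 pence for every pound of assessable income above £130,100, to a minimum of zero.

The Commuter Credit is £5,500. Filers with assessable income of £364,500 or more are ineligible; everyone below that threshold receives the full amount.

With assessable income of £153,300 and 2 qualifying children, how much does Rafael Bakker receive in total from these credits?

Child Care Credit: base = 2 × £3,100 = £6,200. 9% of the £23,200 excess over £130,100 is £2,088; credit = £6,200 − £2,088 = £4,112.
Commuter Credit: £153,300 is below the £364,500 cutoff, so the full £5,500 applies.
Total: £4,112 + £5,500 = £9,612.

£9,612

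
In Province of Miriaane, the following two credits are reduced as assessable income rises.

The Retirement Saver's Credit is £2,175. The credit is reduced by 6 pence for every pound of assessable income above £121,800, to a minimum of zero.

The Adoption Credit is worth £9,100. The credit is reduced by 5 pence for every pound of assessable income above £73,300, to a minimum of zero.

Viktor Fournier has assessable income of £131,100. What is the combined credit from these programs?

£7,827

Retirement Saver's Credit: 6% of the £9,300 excess over £121,800 is £558; credit = £2,175 − £558 = £1,617.
Adoption Credit: 5% of the £57,800 excess over £73,300 is £2,890; credit = £9,100 − £2,890 = £6,210.
Total: £1,617 + £6,210 = £7,827.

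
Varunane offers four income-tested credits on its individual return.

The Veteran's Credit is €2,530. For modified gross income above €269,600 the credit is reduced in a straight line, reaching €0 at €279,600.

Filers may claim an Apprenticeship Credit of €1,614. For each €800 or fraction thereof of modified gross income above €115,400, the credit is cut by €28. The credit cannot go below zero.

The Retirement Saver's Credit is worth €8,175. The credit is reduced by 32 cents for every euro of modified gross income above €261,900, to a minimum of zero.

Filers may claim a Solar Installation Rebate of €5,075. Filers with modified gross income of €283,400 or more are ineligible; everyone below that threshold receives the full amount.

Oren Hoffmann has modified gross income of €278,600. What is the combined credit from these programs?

€8,159

Veteran's Credit: €278,600 is €9,000 into a €10,000 phase-out range, leaving 1,000/10,000 of the credit: €2,530 × 1,000/10,000 = €253.
Apprenticeship Credit: income exceeds €115,400 by €163,200 → 204 increments × €28 = €5,712 ≥ base, so the credit is €0.
Retirement Saver's Credit: 32% of the €16,700 excess over €261,900 is €5,344; credit = €8,175 − €5,344 = €2,831.
Solar Installation Rebate: €278,600 is below the €283,400 cutoff, so the full €5,075 applies.
Total: €253 + €0 + €2,831 + €5,075 = €8,159.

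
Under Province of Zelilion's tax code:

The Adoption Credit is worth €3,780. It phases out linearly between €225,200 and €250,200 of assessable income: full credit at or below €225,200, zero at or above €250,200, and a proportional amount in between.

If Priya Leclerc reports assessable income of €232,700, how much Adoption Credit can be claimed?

Adoption Credit: €232,700 is €7,500 into a €25,000 phase-out range, leaving 17,500/25,000 of the credit: €3,780 × 17,500/25,000 = €2,646.

€2,646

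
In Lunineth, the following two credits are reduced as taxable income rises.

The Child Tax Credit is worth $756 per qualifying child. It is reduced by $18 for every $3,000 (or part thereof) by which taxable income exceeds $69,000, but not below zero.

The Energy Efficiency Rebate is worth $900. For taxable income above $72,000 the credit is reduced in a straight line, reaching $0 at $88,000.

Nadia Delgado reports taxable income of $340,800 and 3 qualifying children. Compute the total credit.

$630

Child Tax Credit: base = 3 × $756 = $2,268. income exceeds $69,000 by $271,800, which is 91 full-or-partial $3,000 increments; reduction = 91 × $18 = $1,638, leaving $630.
Energy Efficiency Rebate: $340,800 is at or above $88,000, so the credit is $0.
Total: $630 + $0 = $630.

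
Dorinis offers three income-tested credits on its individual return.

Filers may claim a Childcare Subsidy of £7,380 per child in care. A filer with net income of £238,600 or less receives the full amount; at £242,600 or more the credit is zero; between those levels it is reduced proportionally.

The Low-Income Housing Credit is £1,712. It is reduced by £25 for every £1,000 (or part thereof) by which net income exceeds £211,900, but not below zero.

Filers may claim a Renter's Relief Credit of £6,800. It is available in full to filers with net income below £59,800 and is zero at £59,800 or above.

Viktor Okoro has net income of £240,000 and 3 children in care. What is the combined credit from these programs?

£15,378

Childcare Subsidy: base = 3 × £7,380 = £22,140. £240,000 is £1,400 into a £4,000 phase-out range, leaving 2,600/4,000 of the credit: £22,140 × 2,600/4,000 = £14,391.
Low-Income Housing Credit: income exceeds £211,900 by £28,100, which is 29 full-or-partial £1,000 increments; reduction = 29 × £25 = £725, leaving £987.
Renter's Relief Credit: £240,000 meets or exceeds the £59,800 cutoff, so the credit is £0.
Total: £14,391 + £987 + £0 = £15,378.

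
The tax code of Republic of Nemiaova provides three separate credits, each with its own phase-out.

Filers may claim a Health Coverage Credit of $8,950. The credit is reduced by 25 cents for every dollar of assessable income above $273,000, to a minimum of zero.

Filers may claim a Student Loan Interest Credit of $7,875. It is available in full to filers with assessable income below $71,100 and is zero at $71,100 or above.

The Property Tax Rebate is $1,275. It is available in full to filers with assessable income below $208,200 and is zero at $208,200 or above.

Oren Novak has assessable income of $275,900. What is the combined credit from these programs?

Health Coverage Credit: 25% of the $2,900 excess over $273,000 is $725; credit = $8,950 − $725 = $8,225.
Student Loan Interest Credit: $275,900 meets or exceeds the $71,100 cutoff, so the credit is $0.
Property Tax Rebate: $275,900 meets or exceeds the $208,200 cutoff, so the credit is $0.
Total: $8,225 + $0 + $0 = $8,225.

$8,225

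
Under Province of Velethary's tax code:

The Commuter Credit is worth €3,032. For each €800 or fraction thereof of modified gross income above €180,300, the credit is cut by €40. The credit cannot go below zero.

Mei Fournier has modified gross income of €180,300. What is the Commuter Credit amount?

Commuter Credit: €180,300 is at or below the €180,300 threshold, so the full €3,032 applies.

€3,032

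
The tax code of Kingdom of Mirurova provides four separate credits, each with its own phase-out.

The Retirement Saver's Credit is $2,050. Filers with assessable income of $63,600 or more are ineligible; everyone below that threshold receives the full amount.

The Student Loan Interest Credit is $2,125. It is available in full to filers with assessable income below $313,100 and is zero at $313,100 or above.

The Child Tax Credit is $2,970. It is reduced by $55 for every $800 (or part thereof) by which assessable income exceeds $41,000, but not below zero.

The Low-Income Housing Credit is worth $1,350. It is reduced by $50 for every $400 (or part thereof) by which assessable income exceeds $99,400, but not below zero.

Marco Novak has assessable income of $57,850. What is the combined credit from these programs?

Retirement Saver's Credit: $57,850 is below the $63,600 cutoff, so the full $2,050 applies.
Student Loan Interest Credit: $57,850 is below the $313,100 cutoff, so the full $2,125 applies.
Child Tax Credit: income exceeds $41,000 by $16,850, which is 22 full-or-partial $800 increments; reduction = 22 × $55 = $1,210, leaving $1,760.
Low-Income Housing Credit: $57,850 is at or below the $99,400 threshold, so the full $1,350 applies.
Total: $2,050 + $2,125 + $1,760 + $1,350 = $7,285.

$7,285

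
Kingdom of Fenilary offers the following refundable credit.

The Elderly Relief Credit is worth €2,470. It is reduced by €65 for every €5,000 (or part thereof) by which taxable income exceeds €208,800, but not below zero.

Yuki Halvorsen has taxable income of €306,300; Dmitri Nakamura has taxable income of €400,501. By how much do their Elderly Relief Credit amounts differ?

€1,170

Yuki (€306,300): Elderly Relief Credit: income exceeds €208,800 by €97,500, which is 20 full-or-partial €5,000 increments; reduction = 20 × €65 = €1,300, leaving €1,170.
Dmitri (€400,501): Elderly Relief Credit: income exceeds €208,800 by €191,701 → 39 increments × €65 = €2,535 ≥ base, so the credit is €0.
Difference: |€1,170 − €0| = €1,170.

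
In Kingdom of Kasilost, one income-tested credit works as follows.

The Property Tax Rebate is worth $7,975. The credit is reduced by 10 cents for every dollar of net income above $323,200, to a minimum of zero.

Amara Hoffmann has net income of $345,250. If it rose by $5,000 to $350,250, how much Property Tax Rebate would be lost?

At $345,250 — 10% of the $22,050 excess over $323,200 is $2,205; credit = $7,975 − $2,205 = $5,770.
At $350,250 — 10% of the $27,050 excess over $323,200 is $2,705; credit = $7,975 − $2,705 = $5,270.
Lost: $5,770 − $5,270 = $500.

$500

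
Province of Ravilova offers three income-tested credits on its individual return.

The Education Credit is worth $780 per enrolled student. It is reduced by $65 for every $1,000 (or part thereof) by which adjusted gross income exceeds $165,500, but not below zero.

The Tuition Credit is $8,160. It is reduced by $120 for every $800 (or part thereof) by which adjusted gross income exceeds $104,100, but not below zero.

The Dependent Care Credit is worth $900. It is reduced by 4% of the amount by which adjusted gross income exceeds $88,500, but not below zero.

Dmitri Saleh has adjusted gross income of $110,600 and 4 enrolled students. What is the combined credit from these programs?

$10,216

Education Credit: base = 4 × $780 = $3,120. $110,600 is at or below the $165,500 threshold, so the full $3,120 applies.
Tuition Credit: income exceeds $104,100 by $6,500, which is 9 full-or-partial $800 increments; reduction = 9 × $120 = $1,080, leaving $7,080.
Dependent Care Credit: 4% of the $22,100 excess over $88,500 is $884; credit = $900 − $884 = $16.
Total: $3,120 + $7,080 + $16 = $10,216.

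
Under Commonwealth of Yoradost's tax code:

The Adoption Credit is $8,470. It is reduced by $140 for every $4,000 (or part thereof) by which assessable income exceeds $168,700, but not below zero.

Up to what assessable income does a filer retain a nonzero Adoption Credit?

$408,700

After 60 increments the reduction is 60 × $140 = $8,400, leaving $70; one more increment wipes it out. Increment 60 ends at excess 60 × $4,000 = $240,000, so the highest qualifying income is $168,700 + $240,000 = $408,700.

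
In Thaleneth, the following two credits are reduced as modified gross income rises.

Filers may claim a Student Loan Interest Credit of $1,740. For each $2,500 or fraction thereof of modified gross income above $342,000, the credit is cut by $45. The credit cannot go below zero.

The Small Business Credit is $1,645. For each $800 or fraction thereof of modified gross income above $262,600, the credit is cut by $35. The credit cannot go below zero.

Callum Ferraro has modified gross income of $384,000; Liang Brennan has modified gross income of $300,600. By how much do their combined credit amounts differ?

$765

Callum ($384,000): Student Loan Interest Credit: income exceeds $342,000 by $42,000, which is 17 full-or-partial $2,500 increments; reduction = 17 × $45 = $765, leaving $975. Small Business Credit: income exceeds $262,600 by $121,400 → 152 increments × $35 = $5,320 ≥ base, so the credit is $0. total $975 + $0 = $975
Liang ($300,600): Student Loan Interest Credit: $300,600 is at or below the $342,000 threshold, so the full $1,740 applies. Small Business Credit: income exceeds $262,600 by $38,000 → 48 increments × $35 = $1,680 ≥ base, so the credit is $0. total $1,740 + $0 = $1,740
Difference: |$975 − $1,740| = $765.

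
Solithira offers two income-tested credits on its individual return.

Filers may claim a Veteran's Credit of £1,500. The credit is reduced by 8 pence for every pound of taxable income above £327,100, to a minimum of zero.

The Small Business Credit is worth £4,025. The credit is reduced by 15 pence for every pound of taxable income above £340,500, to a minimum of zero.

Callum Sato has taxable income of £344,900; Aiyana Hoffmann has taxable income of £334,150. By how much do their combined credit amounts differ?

£1,520

Callum (£344,900): Veteran's Credit: 8% of the £17,800 excess over £327,100 is £1,424; credit = £1,500 − £1,424 = £76. Small Business Credit: 15% of the £4,400 excess over £340,500 is £660; credit = £4,025 − £660 = £3,365. total £76 + £3,365 = £3,441
Aiyana (£334,150): Veteran's Credit: 8% of the £7,050 excess over £327,100 is £564; credit = £1,500 − £564 = £936. Small Business Credit: £334,150 is at or below the £340,500 threshold, so the full £4,025 applies. total £936 + £4,025 = £4,961
Difference: |£3,441 − £4,961| = £1,520.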